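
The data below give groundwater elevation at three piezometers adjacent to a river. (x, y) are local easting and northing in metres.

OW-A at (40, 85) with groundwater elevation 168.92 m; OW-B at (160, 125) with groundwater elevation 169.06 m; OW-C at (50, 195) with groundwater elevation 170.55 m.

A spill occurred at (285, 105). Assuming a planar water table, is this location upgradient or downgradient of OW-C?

Differences from OW-A: to OW-B (Δx, Δy, Δh) = (120, 40, +0.14); to OW-C = (10, 110, +1.63).
Solve a·Δx + b·Δy = Δh: det = 120·110 − 10·40 = 12800.
∂h/∂x = [(+0.14)·110 − (+1.63)·40] / 12800 = -0.003891
∂h/∂y = [120·(+1.63) − 10·(+0.14)] / 12800 = +0.01517
Head at (285, 105) = 168.92 + (-0.003891)·(245) + (+0.01517)·(20) = 168.27 m.
That is lower than the 170.55 m at OW-C, so the point is downgradient.

downgradient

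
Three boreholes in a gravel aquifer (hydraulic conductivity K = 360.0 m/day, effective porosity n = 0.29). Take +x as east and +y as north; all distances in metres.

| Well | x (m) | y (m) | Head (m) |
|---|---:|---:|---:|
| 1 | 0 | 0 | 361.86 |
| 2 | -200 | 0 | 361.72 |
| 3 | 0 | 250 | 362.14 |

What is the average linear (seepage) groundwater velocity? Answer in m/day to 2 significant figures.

∂h/∂x = (361.72 − 361.86) / (-200 − 0) = +0.0007000
∂h/∂y = (362.14 − 361.86) / (250 − 0) = +0.001120
|∇h| = √(0.0007000² + 0.001120²) = 0.001321
Seepage velocity v = K·i/n = 360.0 × 0.001321 / 0.29 = 1.64 m/day.

1.6 m/day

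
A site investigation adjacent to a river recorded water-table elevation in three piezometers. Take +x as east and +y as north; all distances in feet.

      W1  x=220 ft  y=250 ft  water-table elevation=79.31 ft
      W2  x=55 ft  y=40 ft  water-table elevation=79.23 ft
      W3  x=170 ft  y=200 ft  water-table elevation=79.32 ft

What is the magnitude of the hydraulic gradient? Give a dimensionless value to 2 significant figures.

0.0037

Taking W1 as reference: W2−W1 = (-165, -210, -0.08); W3−W1 = (-50, -50, +0.01).
Determinant of the coordinate differences = (-165)·(-50) − (-50)·(-210) = -2250.
∂h/∂x = [(-0.08)·(-50) − (+0.01)·(-210)] / -2250 = -0.002711
∂h/∂y = [(-165)·(+0.01) − (-50)·(-0.08)] / -2250 = +0.002511
|∇h| = √(-0.002711² + 0.002511²) = 0.003695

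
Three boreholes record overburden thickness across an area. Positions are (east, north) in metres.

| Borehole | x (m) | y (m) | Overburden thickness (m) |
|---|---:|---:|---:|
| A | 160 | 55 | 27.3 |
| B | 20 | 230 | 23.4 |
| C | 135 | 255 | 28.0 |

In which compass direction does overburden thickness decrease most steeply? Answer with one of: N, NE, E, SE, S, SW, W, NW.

W

Differences from A: to B (Δx, Δy, Δh) = (-140, 175, -3.9); to C = (-25, 200, +0.7).
Solve a·Δx + b·Δy = Δd: det = (-140)·200 − (-25)·175 = -23625.
∂d/∂x = [(-3.9)·200 − (+0.7)·175] / -23625 = +0.03820
∂d/∂y = [(-140)·(+0.7) − (-25)·(-3.9)] / -23625 = +0.008275
Steepest decrease is along −∇f = (-0.03820 E, -0.008275 N) → west.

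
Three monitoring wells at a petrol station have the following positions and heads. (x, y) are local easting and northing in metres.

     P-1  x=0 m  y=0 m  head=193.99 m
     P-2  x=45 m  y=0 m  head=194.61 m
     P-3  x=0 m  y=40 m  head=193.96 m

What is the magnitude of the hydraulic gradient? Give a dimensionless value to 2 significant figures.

∂h/∂x = (194.61 − 193.99) / (45 − 0) = +0.01378
∂h/∂y = (193.96 − 193.99) / (40 − 0) = -0.0007500
|∇h| = √(0.01378² + -0.0007500²) = 0.0138

0.014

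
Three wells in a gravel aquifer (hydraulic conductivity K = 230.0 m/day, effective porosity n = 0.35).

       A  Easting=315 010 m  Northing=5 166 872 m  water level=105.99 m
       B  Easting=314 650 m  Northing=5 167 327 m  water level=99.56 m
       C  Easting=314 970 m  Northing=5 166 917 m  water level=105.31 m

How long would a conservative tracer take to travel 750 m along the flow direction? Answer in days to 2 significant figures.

97 days

With h = a·x + b·y + c and A as origin, the differences give:
  (-360)·a + 455·b = -6.43
  (-40)·a + 45·b = -0.68
Eliminate b (×45 and ×455, subtract): 2000·a = 20.050 → a = ∂h/∂x = +0.01002
Back-substitute: b = ∂h/∂y = -0.006200.
|∇h| = √(0.01002² + -0.006200²) = 0.01178
Seepage velocity v = K·i/n = 230.0 × 0.01178 / 0.35 = 7.741 m/day.
t = 750 / 7.741 = 96.89 days.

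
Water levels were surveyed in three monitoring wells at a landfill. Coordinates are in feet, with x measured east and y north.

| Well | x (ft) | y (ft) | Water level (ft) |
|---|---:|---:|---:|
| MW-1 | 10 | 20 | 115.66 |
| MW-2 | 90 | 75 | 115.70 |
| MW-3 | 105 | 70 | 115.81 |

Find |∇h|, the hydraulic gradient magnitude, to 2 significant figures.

Differences from MW-1: to MW-2 (Δx, Δy, Δh) = (80, 55, +0.04); to MW-3 = (95, 50, +0.15).
Determinant of the coordinate differences = 80·50 − 95·55 = -1225.
∂h/∂x = [(+0.04)·50 − (+0.15)·55] / -1225 = +0.005102
∂h/∂y = [80·(+0.15) − 95·(+0.04)] / -1225 = -0.006694
|∇h| = √(0.005102² + -0.006694²) = 0.008417

0.0084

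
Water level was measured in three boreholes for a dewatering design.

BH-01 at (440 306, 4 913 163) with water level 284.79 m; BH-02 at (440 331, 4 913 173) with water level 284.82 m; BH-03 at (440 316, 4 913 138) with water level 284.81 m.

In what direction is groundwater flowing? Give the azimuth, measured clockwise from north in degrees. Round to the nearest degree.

282°

Differences from BH-01: to BH-02 (Δx, Δy, Δh) = (25, 10, +0.03); to BH-03 = (10, -25, +0.02).
Solve a·Δx + b·Δy = Δh: det = 25·(-25) − 10·10 = -725.
∂h/∂x = [(+0.03)·(-25) − (+0.02)·10] / -725 = +0.001310
∂h/∂y = [25·(+0.02) − 10·(+0.03)] / -725 = -0.0002759
Flow direction (−∇h) has components (-0.001310 E, +0.0002759 N).
Azimuth = atan2(E, N) = atan2(-0.001310, +0.0002759) = 281.9° ≈ 282°.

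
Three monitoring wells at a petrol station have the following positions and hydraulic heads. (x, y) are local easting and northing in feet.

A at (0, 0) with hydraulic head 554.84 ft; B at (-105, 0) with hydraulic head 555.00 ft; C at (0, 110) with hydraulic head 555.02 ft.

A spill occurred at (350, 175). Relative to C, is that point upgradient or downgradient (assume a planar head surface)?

downgradient

∂h/∂x = (555.00 − 554.84) / (-105 − 0) = -0.001524
∂h/∂y = (555.02 − 554.84) / (110 − 0) = +0.001636
Head at (350, 175) = 554.84 + (-0.001524)·(350) + (+0.001636)·(175) = 554.59 ft.
That is lower than the 555.02 ft at C, so the point is downgradient.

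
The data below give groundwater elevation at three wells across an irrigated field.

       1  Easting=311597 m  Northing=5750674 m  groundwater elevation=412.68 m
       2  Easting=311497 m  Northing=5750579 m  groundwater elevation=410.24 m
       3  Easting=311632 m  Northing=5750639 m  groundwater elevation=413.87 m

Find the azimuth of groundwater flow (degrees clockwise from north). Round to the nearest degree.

Taking 1 as reference: 2−1 = (-100, -95, -2.44); 3−1 = (35, -35, +1.19).
Determinant of the coordinate differences = (-100)·(-35) − 35·(-95) = 6825.
∂h/∂x = [(-2.44)·(-35) − (+1.19)·(-95)] / 6825 = +0.02908
∂h/∂y = [(-100)·(+1.19) − 35·(-2.44)] / 6825 = -0.004923
Flow direction (−∇h) has components (-0.02908 E, +0.004923 N).
Azimuth = atan2(E, N) = atan2(-0.02908, +0.004923) = 279.6° ≈ 280°.

280°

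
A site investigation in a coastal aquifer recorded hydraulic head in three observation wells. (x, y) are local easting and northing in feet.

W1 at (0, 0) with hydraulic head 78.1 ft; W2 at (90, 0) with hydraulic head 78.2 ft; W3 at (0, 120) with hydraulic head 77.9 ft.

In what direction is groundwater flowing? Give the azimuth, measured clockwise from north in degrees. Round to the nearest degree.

∂h/∂x = (78.2 − 78.1) / (90 − 0) = +0.001111
∂h/∂y = (77.9 − 78.1) / (120 − 0) = -0.001667
Flow direction (−∇h) has components (-0.001111 E, +0.001667 N).
Azimuth = atan2(E, N) = atan2(-0.001111, +0.001667) = 326.3° ≈ 326°.

326°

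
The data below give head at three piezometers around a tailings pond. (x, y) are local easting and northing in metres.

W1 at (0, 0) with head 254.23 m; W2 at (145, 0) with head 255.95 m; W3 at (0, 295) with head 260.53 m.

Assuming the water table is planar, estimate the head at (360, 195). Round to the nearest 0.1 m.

∂h/∂x = (255.95 − 254.23) / (145 − 0) = +0.01186
∂h/∂y = (260.53 − 254.23) / (295 − 0) = +0.02136
h(360, 195) = 254.23 + (+0.01186)·(360) + (+0.02136)·(195) = 254.23 +4.270 +4.164 = 262.665 m.

262.7 m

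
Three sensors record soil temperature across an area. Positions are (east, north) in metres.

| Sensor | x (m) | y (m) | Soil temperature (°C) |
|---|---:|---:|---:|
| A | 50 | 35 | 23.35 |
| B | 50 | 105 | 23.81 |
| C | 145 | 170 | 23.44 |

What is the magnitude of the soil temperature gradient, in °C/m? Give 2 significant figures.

With T = a·x + b·y + c and A as origin, the differences give:
  0·a + 70·b = +0.46
  95·a + 135·b = +0.09
Eliminate b (×135 and ×70, subtract): -6650·a = 55.800 → a = ∂T/∂x = -0.008391
Back-substitute: b = ∂T/∂y = +0.006571.
|∇f| = √(-0.008391² + 0.006571²) = 0.01066 °C/m

0.011 °C/m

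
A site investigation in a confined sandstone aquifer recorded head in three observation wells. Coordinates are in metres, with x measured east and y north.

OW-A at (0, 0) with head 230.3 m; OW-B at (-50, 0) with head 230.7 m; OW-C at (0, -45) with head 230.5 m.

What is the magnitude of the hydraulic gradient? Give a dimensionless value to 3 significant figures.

∂h/∂x = (230.7 − 230.3) / (-50 − 0) = -0.008000
∂h/∂y = (230.5 − 230.3) / (-45 − 0) = -0.004444
|∇h| = √(-0.008000² + -0.004444²) = 0.009151

0.00915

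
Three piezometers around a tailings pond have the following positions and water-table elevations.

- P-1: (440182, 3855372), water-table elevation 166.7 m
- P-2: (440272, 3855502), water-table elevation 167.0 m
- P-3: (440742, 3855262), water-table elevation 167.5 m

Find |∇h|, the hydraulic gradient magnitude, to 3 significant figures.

With h = a·x + b·y + c and P-1 as origin, the differences give:
  90·a + 130·b = +0.3
  560·a + (-110)·b = +0.8
Eliminate b (×(-110) and ×130, subtract): -82700·a = -137.00 → a = ∂h/∂x = +0.001657
Back-substitute: b = ∂h/∂y = +0.001161.
|∇h| = √(0.001657² + 0.001161²) = 0.002023

0.00202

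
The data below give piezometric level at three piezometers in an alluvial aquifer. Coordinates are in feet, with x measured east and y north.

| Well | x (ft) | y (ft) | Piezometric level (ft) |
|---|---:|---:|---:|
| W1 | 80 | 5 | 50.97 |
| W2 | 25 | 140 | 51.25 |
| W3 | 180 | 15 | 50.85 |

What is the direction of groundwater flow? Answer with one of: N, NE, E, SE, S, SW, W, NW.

Three-point gradient (reference W1): Δ to W2 = (-55, 135, +0.28), Δ to W3 = (100, 10, -0.12).
∂h/∂x = -0.001352, ∂h/∂y = +0.001523 (det = -14050).
Flow = −∇h = (+0.001352 east, -0.001523 north), which points southeast.

SE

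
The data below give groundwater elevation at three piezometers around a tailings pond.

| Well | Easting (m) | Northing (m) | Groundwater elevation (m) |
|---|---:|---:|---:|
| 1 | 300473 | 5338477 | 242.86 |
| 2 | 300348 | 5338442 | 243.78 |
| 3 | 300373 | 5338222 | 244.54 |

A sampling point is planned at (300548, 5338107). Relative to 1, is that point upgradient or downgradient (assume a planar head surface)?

Taking 1 as reference: 2−1 = (-125, -35, +0.92); 3−1 = (-100, -255, +1.68).
Solve a·Δx + b·Δy = Δh: det = (-125)·(-255) − (-100)·(-35) = 28375.
∂h/∂x = [(+0.92)·(-255) − (+1.68)·(-35)] / 28375 = -0.006196
∂h/∂y = [(-125)·(+1.68) − (-100)·(+0.92)] / 28375 = -0.004159
Head at (300548, 5338107) = 242.86 + (-0.006196)·(75) + (-0.004159)·(-370) = 243.93 m.
That is higher than the 242.86 m at 1, so the point is upgradient.

upgradient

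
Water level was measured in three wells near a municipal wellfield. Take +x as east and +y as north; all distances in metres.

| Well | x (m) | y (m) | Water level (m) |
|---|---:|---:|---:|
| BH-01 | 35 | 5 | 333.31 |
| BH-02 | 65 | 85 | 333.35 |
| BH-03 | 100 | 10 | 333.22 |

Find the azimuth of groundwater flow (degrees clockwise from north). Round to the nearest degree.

126°

Differences from BH-01: to BH-02 (Δx, Δy, Δh) = (30, 80, +0.04); to BH-03 = (65, 5, -0.09).
Determinant of the coordinate differences = 30·5 − 65·80 = -5050.
∂h/∂x = [(+0.04)·5 − (-0.09)·80] / -5050 = -0.001465
∂h/∂y = [30·(-0.09) − 65·(+0.04)] / -5050 = +0.001050
Flow direction (−∇h) has components (+0.001465 E, -0.001050 N).
Azimuth = atan2(E, N) = atan2(+0.001465, -0.001050) = 125.6° ≈ 126°.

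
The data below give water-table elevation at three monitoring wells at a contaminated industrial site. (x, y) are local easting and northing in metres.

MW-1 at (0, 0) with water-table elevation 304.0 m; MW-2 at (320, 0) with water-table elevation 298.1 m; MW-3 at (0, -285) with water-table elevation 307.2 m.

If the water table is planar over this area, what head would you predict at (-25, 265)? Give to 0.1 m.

301.5 m

∂h/∂x = (298.1 − 304.0) / (320 − 0) = -0.01844
∂h/∂y = (307.2 − 304.0) / (-285 − 0) = -0.01123
h(-25, 265) = 304.0 + (-0.01844)·(-25) + (-0.01123)·(265) = 304.0 +0.461 -2.975 = 301.485 m.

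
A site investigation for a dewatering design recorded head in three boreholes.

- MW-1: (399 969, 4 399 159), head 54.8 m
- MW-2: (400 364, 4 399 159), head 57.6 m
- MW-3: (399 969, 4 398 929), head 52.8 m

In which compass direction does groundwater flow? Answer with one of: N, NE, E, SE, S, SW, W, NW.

∂h/∂x = (57.6 − 54.8) / (400364 − 399969) = +0.007089
∂h/∂y = (52.8 − 54.8) / (4398929 − 4399159) = +0.008696
Flow = −∇h = (-0.007089 east, -0.008696 north), which points southwest.

SW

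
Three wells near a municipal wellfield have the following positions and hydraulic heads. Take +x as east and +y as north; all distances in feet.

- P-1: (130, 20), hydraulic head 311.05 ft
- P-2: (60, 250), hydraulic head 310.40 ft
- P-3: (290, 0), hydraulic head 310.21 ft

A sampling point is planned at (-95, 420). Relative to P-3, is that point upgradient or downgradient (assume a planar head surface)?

With h = a·x + b·y + c and P-1 as origin, the differences give:
  (-70)·a + 230·b = -0.65
  160·a + (-20)·b = -0.84
Eliminate b (×(-20) and ×230, subtract): -35400·a = 206.200 → a = ∂h/∂x = -0.005825
Back-substitute: b = ∂h/∂y = -0.004599.
Head at (-95, 420) = 311.05 + (-0.005825)·(-225) + (-0.004599)·(400) = 310.52 ft.
That is higher than the 310.21 ft at P-3, so the point is upgradient.

upgradient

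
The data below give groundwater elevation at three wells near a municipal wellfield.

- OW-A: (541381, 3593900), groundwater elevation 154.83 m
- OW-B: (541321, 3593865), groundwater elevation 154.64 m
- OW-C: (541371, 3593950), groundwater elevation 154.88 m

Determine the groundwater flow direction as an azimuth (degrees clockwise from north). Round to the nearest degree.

238°

With h = a·x + b·y + c and OW-A as origin, the differences give:
  (-60)·a + (-35)·b = -0.19
  (-10)·a + 50·b = +0.05
Eliminate b (×50 and ×(-35), subtract): -3350·a = -7.750 → a = ∂h/∂x = +0.002313
Back-substitute: b = ∂h/∂y = +0.001463.
Flow direction (−∇h) has components (-0.002313 E, -0.001463 N).
Azimuth = atan2(E, N) = atan2(-0.002313, -0.001463) = 237.7° ≈ 238°.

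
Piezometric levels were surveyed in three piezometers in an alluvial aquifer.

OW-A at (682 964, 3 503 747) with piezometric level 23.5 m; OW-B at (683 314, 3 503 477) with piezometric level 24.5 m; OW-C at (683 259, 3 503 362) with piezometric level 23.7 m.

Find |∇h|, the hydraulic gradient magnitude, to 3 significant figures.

0.00726

Taking OW-A as reference: OW-B−OW-A = (350, -270, +1.0); OW-C−OW-A = (295, -385, +0.2).
Determinant of the coordinate differences = 350·(-385) − 295·(-270) = -55100.
∂h/∂x = [(+1.0)·(-385) − (+0.2)·(-270)] / -55100 = +0.006007
∂h/∂y = [350·(+0.2) − 295·(+1.0)] / -55100 = +0.004083
|∇h| = √(0.006007² + 0.004083²) = 0.007263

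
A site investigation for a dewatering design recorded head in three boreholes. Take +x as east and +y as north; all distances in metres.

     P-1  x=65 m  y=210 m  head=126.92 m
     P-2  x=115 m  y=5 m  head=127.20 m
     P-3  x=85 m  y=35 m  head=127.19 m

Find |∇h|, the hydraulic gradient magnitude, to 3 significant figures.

Taking P-1 as reference: P-2−P-1 = (50, -205, +0.28); P-3−P-1 = (20, -175, +0.27).
Solve a·Δx + b·Δy = Δh: det = 50·(-175) − 20·(-205) = -4650.
∂h/∂x = [(+0.28)·(-175) − (+0.27)·(-205)] / -4650 = -0.001366
∂h/∂y = [50·(+0.27) − 20·(+0.28)] / -4650 = -0.001699
|∇h| = √(-0.001366² + -0.001699²) = 0.00218

0.00218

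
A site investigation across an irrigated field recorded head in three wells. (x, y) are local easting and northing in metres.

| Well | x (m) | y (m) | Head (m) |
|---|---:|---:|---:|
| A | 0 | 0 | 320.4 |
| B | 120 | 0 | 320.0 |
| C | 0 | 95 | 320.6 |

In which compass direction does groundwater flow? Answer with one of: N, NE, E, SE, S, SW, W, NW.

SE

∂h/∂x = (320.0 − 320.4) / (120 − 0) = -0.003333
∂h/∂y = (320.6 − 320.4) / (95 − 0) = +0.002105
Flow = −∇h = (+0.003333 east, -0.002105 north), which points southeast.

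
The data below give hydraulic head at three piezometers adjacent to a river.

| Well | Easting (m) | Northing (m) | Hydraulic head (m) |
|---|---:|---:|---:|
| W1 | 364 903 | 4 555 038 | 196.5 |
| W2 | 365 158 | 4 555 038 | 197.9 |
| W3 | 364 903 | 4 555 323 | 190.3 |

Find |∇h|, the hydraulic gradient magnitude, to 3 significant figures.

∂h/∂x = (197.9 − 196.5) / (365158 − 364903) = +0.005490
∂h/∂y = (190.3 − 196.5) / (4555323 − 4555038) = -0.02175
|∇h| = √(0.005490² + -0.02175²) = 0.02243

0.0224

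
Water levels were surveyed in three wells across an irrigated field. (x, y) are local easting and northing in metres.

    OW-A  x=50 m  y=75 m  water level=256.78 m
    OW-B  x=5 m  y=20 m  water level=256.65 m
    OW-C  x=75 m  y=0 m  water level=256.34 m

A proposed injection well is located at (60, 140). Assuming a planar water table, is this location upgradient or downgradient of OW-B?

upgradient

Differences from OW-A: to OW-B (Δx, Δy, Δh) = (-45, -55, -0.13); to OW-C = (25, -75, -0.44).
Solve a·Δx + b·Δy = Δh: det = (-45)·(-75) − 25·(-55) = 4750.
∂h/∂x = [(-0.13)·(-75) − (-0.44)·(-55)] / 4750 = -0.003042
∂h/∂y = [(-45)·(-0.44) − 25·(-0.13)] / 4750 = +0.004853
Head at (60, 140) = 256.78 + (-0.003042)·(10) + (+0.004853)·(65) = 257.06 m.
That is higher than the 256.65 m at OW-B, so the point is upgradient.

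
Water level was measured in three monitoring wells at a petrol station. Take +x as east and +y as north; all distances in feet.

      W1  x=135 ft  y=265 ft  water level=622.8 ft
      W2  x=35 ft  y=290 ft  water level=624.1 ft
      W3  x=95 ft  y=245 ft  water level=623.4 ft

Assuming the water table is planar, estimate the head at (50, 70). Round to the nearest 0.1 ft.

624.5 ft

Differences from W1: to W2 (Δx, Δy, Δh) = (-100, 25, +1.3); to W3 = (-40, -20, +0.6).
Determinant of the coordinate differences = (-100)·(-20) − (-40)·25 = 3000.
∂h/∂x = [(+1.3)·(-20) − (+0.6)·25] / 3000 = -0.01367
∂h/∂y = [(-100)·(+0.6) − (-40)·(+1.3)] / 3000 = -0.002667
h(50, 70) = 622.8 + (-0.01367)·(-85) + (-0.002667)·(-195) = 622.8 +1.162 +0.520 = 624.482 ft.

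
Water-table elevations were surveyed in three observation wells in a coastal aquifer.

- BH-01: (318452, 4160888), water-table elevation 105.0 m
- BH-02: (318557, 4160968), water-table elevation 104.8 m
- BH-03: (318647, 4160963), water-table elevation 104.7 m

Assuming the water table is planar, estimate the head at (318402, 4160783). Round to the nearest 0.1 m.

105.2 m

Taking BH-01 as reference: BH-02−BH-01 = (105, 80, -0.2); BH-03−BH-01 = (195, 75, -0.3).
Determinant of the coordinate differences = 105·75 − 195·80 = -7725.
∂h/∂x = [(-0.2)·75 − (-0.3)·80] / -7725 = -0.001165
∂h/∂y = [105·(-0.3) − 195·(-0.2)] / -7725 = -0.0009709
h(318402, 4160783) = 105.0 + (-0.001165)·(-50) + (-0.0009709)·(-105) = 105.0 +0.058 +0.102 = 105.160 m.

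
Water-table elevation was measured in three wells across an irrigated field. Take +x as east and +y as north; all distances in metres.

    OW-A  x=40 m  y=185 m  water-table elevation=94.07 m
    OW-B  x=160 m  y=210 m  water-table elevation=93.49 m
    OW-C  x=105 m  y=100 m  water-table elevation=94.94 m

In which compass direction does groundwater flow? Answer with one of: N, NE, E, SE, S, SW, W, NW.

N

With h = a·x + b·y + c and OW-A as origin, the differences give:
  120·a + 25·b = -0.58
  65·a + (-85)·b = +0.87
Eliminate b (×(-85) and ×25, subtract): -11825·a = 27.550 → a = ∂h/∂x = -0.002330
Back-substitute: b = ∂h/∂y = -0.01202.
Flow = −∇h = (+0.002330 east, +0.01202 north), which points north.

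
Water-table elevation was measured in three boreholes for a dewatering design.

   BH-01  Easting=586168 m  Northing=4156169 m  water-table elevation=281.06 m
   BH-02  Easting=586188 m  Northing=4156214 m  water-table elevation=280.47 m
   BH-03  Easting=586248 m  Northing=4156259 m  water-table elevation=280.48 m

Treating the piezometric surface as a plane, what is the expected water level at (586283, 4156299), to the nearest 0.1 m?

Differences from BH-01: to BH-02 (Δx, Δy, Δh) = (20, 45, -0.59); to BH-03 = (80, 90, -0.58).
Solve a·Δx + b·Δy = Δh: det = 20·90 − 80·45 = -1800.
∂h/∂x = [(-0.59)·90 − (-0.58)·45] / -1800 = +0.01500
∂h/∂y = [20·(-0.58) − 80·(-0.59)] / -1800 = -0.01978
h(586283, 4156299) = 281.06 + (+0.01500)·(115) + (-0.01978)·(130) = 281.06 +1.725 -2.571 = 280.214 m.

280.2 m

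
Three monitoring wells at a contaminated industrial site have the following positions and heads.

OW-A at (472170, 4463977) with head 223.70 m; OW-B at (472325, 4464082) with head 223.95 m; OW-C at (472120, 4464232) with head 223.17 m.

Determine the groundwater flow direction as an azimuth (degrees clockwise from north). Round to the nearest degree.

Taking OW-A as reference: OW-B−OW-A = (155, 105, +0.25); OW-C−OW-A = (-50, 255, -0.53).
Determinant of the coordinate differences = 155·255 − (-50)·105 = 44775.
∂h/∂x = [(+0.25)·255 − (-0.53)·105] / 44775 = +0.002667
∂h/∂y = [155·(-0.53) − (-50)·(+0.25)] / 44775 = -0.001556
Flow direction (−∇h) has components (-0.002667 E, +0.001556 N).
Azimuth = atan2(E, N) = atan2(-0.002667, +0.001556) = 300.3° ≈ 300°.

300°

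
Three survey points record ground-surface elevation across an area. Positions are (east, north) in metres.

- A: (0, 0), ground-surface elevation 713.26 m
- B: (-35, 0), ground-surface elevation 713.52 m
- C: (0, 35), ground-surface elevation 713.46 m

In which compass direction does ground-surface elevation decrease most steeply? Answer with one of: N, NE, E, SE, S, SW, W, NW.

SE

∂z/∂x = (713.52 − 713.26) / (-35 − 0) = -0.007429
∂z/∂y = (713.46 − 713.26) / (35 − 0) = +0.005714
Steepest decrease is along −∇f = (+0.007429 E, -0.005714 N) → southeast.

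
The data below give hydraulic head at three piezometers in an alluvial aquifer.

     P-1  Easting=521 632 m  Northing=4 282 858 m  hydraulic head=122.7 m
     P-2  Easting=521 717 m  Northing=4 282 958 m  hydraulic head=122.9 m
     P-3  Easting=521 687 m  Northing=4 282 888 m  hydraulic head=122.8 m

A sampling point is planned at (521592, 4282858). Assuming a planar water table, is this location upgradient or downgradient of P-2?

downgradient

Three-point gradient (reference P-1): Δ to P-2 = (85, 100, +0.2), Δ to P-3 = (55, 30, +0.1).
∂h/∂x = +0.001356, ∂h/∂y = +0.0008475 (det = -2950).
Head at (521592, 4282858) = 122.7 + (+0.001356)·(-40) + (+0.0008475)·(0) = 122.65 m.
That is lower than the 122.9 m at P-2, so the point is downgradient.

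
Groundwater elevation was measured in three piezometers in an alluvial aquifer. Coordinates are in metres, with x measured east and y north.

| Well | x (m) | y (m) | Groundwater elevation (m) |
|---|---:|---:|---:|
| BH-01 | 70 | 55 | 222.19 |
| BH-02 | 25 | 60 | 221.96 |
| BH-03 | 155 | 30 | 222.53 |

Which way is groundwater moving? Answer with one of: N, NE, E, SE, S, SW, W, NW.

SW

With h = a·x + b·y + c and BH-01 as origin, the differences give:
  (-45)·a + 5·b = -0.23
  85·a + (-25)·b = +0.34
Eliminate b (×(-25) and ×5, subtract): 700·a = 4.050 → a = ∂h/∂x = +0.005786
Back-substitute: b = ∂h/∂y = +0.006071.
Flow = −∇h = (-0.005786 east, -0.006071 north), which points southwest.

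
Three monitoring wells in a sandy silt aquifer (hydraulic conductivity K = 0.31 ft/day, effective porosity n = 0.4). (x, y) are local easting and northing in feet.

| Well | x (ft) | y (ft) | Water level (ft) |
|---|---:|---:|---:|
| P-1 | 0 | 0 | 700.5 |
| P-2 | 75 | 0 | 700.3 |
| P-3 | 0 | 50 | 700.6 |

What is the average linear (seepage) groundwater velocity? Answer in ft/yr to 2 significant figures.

0.94 ft/yr

∂h/∂x = (700.3 − 700.5) / (75 − 0) = -0.002667
∂h/∂y = (700.6 − 700.5) / (50 − 0) = +0.002000
|∇h| = √(-0.002667² + 0.002000²) = 0.003334
Seepage velocity v = K·i/n = 0.31 × 0.003334 / 0.4 = 0.002584 ft/day = 0.9438 ft/yr.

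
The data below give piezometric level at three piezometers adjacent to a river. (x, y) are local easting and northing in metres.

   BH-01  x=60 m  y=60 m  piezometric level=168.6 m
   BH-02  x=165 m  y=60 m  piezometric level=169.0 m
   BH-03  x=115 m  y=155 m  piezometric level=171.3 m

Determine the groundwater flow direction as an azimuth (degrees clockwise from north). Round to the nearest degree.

188°

Taking BH-01 as reference: BH-02−BH-01 = (105, 0, +0.4); BH-03−BH-01 = (55, 95, +2.7).
Determinant of the coordinate differences = 105·95 − 55·0 = 9975.
∂h/∂x = [(+0.4)·95 − (+2.7)·0] / 9975 = +0.003810
∂h/∂y = [105·(+2.7) − 55·(+0.4)] / 9975 = +0.02622
Flow direction (−∇h) has components (-0.003810 E, -0.02622 N).
Azimuth = atan2(E, N) = atan2(-0.003810, -0.02622) = 188.3° ≈ 188°.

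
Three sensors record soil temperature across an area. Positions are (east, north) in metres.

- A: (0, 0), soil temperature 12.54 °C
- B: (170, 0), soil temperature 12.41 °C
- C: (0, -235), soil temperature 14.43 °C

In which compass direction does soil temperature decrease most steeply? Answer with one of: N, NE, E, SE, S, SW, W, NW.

N

∂T/∂x = (12.41 − 12.54) / (170 − 0) = -0.0007647
∂T/∂y = (14.43 − 12.54) / (-235 − 0) = -0.008043
Steepest decrease is along −∇f = (+0.0007647 E, +0.008043 N) → north.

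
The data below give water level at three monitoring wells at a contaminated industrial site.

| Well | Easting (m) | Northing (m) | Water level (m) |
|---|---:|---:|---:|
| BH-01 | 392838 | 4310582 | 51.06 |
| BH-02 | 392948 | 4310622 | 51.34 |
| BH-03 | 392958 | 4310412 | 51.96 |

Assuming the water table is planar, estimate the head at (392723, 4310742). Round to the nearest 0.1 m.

Taking BH-01 as reference: BH-02−BH-01 = (110, 40, +0.28); BH-03−BH-01 = (120, -170, +0.90).
Solve a·Δx + b·Δy = Δh: det = 110·(-170) − 120·40 = -23500.
∂h/∂x = [(+0.28)·(-170) − (+0.90)·40] / -23500 = +0.003557
∂h/∂y = [110·(+0.90) − 120·(+0.28)] / -23500 = -0.002783
h(392723, 4310742) = 51.06 + (+0.003557)·(-115) + (-0.002783)·(160) = 51.06 -0.409 -0.445 = 50.206 m.

50.2 m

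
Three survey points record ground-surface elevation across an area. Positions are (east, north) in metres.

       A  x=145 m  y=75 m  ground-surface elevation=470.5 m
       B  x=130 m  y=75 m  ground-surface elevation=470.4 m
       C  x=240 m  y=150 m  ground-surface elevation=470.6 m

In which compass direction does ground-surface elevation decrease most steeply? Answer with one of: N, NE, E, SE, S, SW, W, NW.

NW

Taking A as reference: B−A = (-15, 0, -0.1); C−A = (95, 75, +0.1).
Determinant of the coordinate differences = (-15)·75 − 95·0 = -1125.
∂z/∂x = [(-0.1)·75 − (+0.1)·0] / -1125 = +0.006667
∂z/∂y = [(-15)·(+0.1) − 95·(-0.1)] / -1125 = -0.007111
Steepest decrease is along −∇f = (-0.006667 E, +0.007111 N) → northwest.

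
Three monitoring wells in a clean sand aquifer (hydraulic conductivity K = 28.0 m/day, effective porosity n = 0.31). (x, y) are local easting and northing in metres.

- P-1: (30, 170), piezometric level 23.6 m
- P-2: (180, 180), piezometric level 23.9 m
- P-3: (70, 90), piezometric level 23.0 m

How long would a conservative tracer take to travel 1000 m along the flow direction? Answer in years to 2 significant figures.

3.6 years

Taking P-1 as reference: P-2−P-1 = (150, 10, +0.3); P-3−P-1 = (40, -80, -0.6).
Determinant of the coordinate differences = 150·(-80) − 40·10 = -12400.
∂h/∂x = [(+0.3)·(-80) − (-0.6)·10] / -12400 = +0.001452
∂h/∂y = [150·(-0.6) − 40·(+0.3)] / -12400 = +0.008226
|∇h| = √(0.001452² + 0.008226²) = 0.008353
Seepage velocity v = K·i/n = 28.0 × 0.008353 / 0.31 = 0.7545 m/day.
t = 1000 / 0.7545 = 1325 days = 3.63 years.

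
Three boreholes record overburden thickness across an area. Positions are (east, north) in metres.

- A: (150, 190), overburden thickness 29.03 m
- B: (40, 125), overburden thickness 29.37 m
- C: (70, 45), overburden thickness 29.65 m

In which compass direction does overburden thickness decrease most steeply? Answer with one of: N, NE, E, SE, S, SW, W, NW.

N

Three-point gradient (reference A): Δ to B = (-110, -65, +0.34), Δ to C = (-80, -145, +0.62).
∂d/∂x = -0.0008372, ∂d/∂y = -0.003814 (det = 10750).
Steepest decrease is along −∇f = (+0.0008372 E, +0.003814 N) → north.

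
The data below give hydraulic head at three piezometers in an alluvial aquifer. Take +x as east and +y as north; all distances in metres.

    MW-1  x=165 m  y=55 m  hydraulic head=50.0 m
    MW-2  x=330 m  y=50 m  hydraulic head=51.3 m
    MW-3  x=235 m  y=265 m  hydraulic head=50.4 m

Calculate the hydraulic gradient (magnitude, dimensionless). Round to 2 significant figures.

Taking MW-1 as reference: MW-2−MW-1 = (165, -5, +1.3); MW-3−MW-1 = (70, 210, +0.4).
Solve a·Δx + b·Δy = Δh: det = 165·210 − 70·(-5) = 35000.
∂h/∂x = [(+1.3)·210 − (+0.4)·(-5)] / 35000 = +0.007857
∂h/∂y = [165·(+0.4) − 70·(+1.3)] / 35000 = -0.0007143
|∇h| = √(0.007857² + -0.0007143²) = 0.007889

0.0079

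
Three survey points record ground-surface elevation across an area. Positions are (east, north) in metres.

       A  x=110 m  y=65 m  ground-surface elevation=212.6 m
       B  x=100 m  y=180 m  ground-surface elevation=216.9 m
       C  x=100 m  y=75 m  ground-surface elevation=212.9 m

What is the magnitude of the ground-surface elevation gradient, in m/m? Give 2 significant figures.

0.039 m/m

Differences from A: to B (Δx, Δy, Δh) = (-10, 115, +4.3); to C = (-10, 10, +0.3).
Determinant of the coordinate differences = (-10)·10 − (-10)·115 = 1050.
∂z/∂x = [(+4.3)·10 − (+0.3)·115] / 1050 = +0.008095
∂z/∂y = [(-10)·(+0.3) − (-10)·(+4.3)] / 1050 = +0.03810
|∇f| = √(0.008095² + 0.03810²) = 0.03895 m/m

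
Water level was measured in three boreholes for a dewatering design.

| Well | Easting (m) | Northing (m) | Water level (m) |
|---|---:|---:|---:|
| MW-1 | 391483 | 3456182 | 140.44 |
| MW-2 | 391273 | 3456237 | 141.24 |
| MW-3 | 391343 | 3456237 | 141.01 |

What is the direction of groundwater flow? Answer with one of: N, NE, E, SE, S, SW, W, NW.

SE

With h = a·x + b·y + c and MW-1 as origin, the differences give:
  (-210)·a + 55·b = +0.80
  (-140)·a + 55·b = +0.57
Eliminate b (×55 and ×55, subtract): -3850·a = 12.650 → a = ∂h/∂x = -0.003286
Back-substitute: b = ∂h/∂y = +0.002000.
Flow = −∇h = (+0.003286 east, -0.002000 north), which points southeast.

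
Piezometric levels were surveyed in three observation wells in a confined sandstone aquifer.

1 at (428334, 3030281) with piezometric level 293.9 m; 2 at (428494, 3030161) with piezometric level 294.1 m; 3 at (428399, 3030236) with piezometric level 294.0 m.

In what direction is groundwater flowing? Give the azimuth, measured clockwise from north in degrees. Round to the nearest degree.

Differences from 1: to 2 (Δx, Δy, Δh) = (160, -120, +0.2); to 3 = (65, -45, +0.1).
Solve a·Δx + b·Δy = Δh: det = 160·(-45) − 65·(-120) = 600.
∂h/∂x = [(+0.2)·(-45) − (+0.1)·(-120)] / 600 = +0.005000
∂h/∂y = [160·(+0.1) − 65·(+0.2)] / 600 = +0.005000
Flow direction (−∇h) has components (-0.005000 E, -0.005000 N).
Azimuth = atan2(E, N) = atan2(-0.005000, -0.005000) = 225.0° ≈ 225°.

225°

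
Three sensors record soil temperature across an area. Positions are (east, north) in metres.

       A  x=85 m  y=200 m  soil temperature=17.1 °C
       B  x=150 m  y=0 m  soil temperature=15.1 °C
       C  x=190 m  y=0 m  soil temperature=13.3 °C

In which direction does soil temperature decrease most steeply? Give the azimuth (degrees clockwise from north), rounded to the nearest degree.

084°

With T = a·x + b·y + c and A as origin, the differences give:
  65·a + (-200)·b = -2.0
  105·a + (-200)·b = -3.8
Eliminate b (×(-200) and ×(-200), subtract): 8000·a = -360.00 → a = ∂T/∂x = -0.04500
Back-substitute: b = ∂T/∂y = -0.004625.
Steepest decrease is along −∇f: components (+0.04500 E, +0.004625 N).
Azimuth = atan2(+0.04500, +0.004625) = 84.1° ≈ 084°.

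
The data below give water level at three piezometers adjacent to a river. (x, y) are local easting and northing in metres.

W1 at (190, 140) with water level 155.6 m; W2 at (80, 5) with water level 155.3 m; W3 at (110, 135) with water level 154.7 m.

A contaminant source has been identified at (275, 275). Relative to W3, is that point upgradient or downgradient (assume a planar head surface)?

upgradient

With h = a·x + b·y + c and W1 as origin, the differences give:
  (-110)·a + (-135)·b = -0.3
  (-80)·a + (-5)·b = -0.9
Eliminate b (×(-5) and ×(-135), subtract): -10250·a = -120.00 → a = ∂h/∂x = +0.01171
Back-substitute: b = ∂h/∂y = -0.007317.
Head at (275, 275) = 155.6 + (+0.01171)·(85) + (-0.007317)·(135) = 155.61 m.
That is higher than the 154.7 m at W3, so the point is upgradient.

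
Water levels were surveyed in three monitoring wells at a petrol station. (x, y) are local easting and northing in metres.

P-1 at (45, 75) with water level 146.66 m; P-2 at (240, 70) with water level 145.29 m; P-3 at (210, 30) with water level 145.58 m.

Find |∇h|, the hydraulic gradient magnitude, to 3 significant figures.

Taking P-1 as reference: P-2−P-1 = (195, -5, -1.37); P-3−P-1 = (165, -45, -1.08).
Solve a·Δx + b·Δy = Δh: det = 195·(-45) − 165·(-5) = -7950.
∂h/∂x = [(-1.37)·(-45) − (-1.08)·(-5)] / -7950 = -0.007075
∂h/∂y = [195·(-1.08) − 165·(-1.37)] / -7950 = -0.001943
|∇h| = √(-0.007075² + -0.001943²) = 0.007337

0.00734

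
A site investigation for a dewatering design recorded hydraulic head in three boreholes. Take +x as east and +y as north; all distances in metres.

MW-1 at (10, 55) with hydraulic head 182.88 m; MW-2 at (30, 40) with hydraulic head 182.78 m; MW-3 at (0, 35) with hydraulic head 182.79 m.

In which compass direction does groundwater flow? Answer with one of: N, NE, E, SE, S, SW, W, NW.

S

Taking MW-1 as reference: MW-2−MW-1 = (20, -15, -0.10); MW-3−MW-1 = (-10, -20, -0.09).
Solve a·Δx + b·Δy = Δh: det = 20·(-20) − (-10)·(-15) = -550.
∂h/∂x = [(-0.10)·(-20) − (-0.09)·(-15)] / -550 = -0.001182
∂h/∂y = [20·(-0.09) − (-10)·(-0.10)] / -550 = +0.005091
Flow = −∇h = (+0.001182 east, -0.005091 north), which points south.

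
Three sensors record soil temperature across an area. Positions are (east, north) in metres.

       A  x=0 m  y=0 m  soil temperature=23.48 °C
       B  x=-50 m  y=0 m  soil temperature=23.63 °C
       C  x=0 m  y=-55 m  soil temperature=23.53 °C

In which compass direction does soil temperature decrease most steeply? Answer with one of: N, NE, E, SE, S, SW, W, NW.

E

∂T/∂x = (23.63 − 23.48) / (-50 − 0) = -0.003000
∂T/∂y = (23.53 − 23.48) / (-55 − 0) = -0.0009091
Steepest decrease is along −∇f = (+0.003000 E, +0.0009091 N) → east.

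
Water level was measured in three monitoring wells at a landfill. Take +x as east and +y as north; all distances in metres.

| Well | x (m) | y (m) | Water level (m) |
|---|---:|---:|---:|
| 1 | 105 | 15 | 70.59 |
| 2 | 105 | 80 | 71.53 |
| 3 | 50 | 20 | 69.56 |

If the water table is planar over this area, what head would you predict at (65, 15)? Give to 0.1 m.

Taking 1 as reference: 2−1 = (0, 65, +0.94); 3−1 = (-55, 5, -1.03).
Solve a·Δx + b·Δy = Δh: det = 0·5 − (-55)·65 = 3575.
∂h/∂x = [(+0.94)·5 − (-1.03)·65] / 3575 = +0.02004
∂h/∂y = [0·(-1.03) − (-55)·(+0.94)] / 3575 = +0.01446
h(65, 15) = 70.59 + (+0.02004)·(-40) + (+0.01446)·(0) = 70.59 -0.802 +0.000 = 69.788 m.

69.8 m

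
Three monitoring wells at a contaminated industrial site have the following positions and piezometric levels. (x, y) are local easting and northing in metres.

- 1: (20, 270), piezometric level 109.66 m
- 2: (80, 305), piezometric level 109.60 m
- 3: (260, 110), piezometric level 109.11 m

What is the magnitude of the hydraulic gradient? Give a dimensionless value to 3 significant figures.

0.00191

With h = a·x + b·y + c and 1 as origin, the differences give:
  60·a + 35·b = -0.06
  240·a + (-160)·b = -0.55
Eliminate b (×(-160) and ×35, subtract): -18000·a = 28.850 → a = ∂h/∂x = -0.001603
Back-substitute: b = ∂h/∂y = +0.001033.
|∇h| = √(-0.001603² + 0.001033²) = 0.001907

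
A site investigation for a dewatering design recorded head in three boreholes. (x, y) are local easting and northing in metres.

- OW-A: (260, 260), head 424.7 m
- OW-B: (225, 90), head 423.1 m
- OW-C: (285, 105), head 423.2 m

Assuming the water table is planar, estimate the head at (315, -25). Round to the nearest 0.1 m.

421.9 m

Taking OW-A as reference: OW-B−OW-A = (-35, -170, -1.6); OW-C−OW-A = (25, -155, -1.5).
Solve a·Δx + b·Δy = Δh: det = (-35)·(-155) − 25·(-170) = 9675.
∂h/∂x = [(-1.6)·(-155) − (-1.5)·(-170)] / 9675 = -0.0007235
∂h/∂y = [(-35)·(-1.5) − 25·(-1.6)] / 9675 = +0.009561
h(315, -25) = 424.7 + (-0.0007235)·(55) + (+0.009561)·(-285) = 424.7 -0.040 -2.725 = 421.935 m.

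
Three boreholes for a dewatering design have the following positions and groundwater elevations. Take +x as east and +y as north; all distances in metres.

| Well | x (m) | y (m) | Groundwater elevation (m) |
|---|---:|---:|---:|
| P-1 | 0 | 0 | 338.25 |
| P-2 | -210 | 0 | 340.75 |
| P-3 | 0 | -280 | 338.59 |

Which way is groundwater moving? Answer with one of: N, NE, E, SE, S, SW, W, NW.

E

∂h/∂x = (340.75 − 338.25) / (-210 − 0) = -0.01190
∂h/∂y = (338.59 − 338.25) / (-280 − 0) = -0.001214
Flow = −∇h = (+0.01190 east, +0.001214 north), which points east.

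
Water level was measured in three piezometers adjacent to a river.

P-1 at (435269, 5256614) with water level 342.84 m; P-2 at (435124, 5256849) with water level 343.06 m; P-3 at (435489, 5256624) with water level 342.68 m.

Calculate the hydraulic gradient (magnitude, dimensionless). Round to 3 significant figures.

With h = a·x + b·y + c and P-1 as origin, the differences give:
  (-145)·a + 235·b = +0.22
  220·a + 10·b = -0.16
Eliminate b (×10 and ×235, subtract): -53150·a = 39.800 → a = ∂h/∂x = -0.0007488
Back-substitute: b = ∂h/∂y = +0.0004741.
|∇h| = √(-0.0007488² + 0.0004741²) = 0.0008863

0.000886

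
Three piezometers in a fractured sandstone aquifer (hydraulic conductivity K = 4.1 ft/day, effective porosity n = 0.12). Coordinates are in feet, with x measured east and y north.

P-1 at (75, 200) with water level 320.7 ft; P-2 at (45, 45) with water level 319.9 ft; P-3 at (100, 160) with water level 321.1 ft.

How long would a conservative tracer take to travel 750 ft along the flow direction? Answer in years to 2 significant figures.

Three-point gradient (reference P-1): Δ to P-2 = (-30, -155, -0.8), Δ to P-3 = (25, -40, +0.4).
∂h/∂x = +0.01852, ∂h/∂y = +0.001576 (det = 5075).
|∇h| = √(0.01852² + 0.001576²) = 0.01859
Seepage velocity v = K·i/n = 4.1 × 0.01859 / 0.12 = 0.6352 ft/day.
t = 750 / 0.6352 = 1181 days = 3.23 years.

3.2 years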